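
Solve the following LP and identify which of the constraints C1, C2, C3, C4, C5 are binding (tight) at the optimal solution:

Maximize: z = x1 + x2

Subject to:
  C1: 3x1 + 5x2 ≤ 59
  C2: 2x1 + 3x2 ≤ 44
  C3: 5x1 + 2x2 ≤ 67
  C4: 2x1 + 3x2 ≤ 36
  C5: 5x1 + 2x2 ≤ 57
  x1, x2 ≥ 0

At x1 = 9, x2 = 6, compute slack b - a·x for each constraint:
  C1: 59 − 57 = 2  (slack)
  C2: 44 − 36 = 8  (slack)
  C3: 67 − 57 = 10  (slack)
  C4: 36 − 36 = 0  (binding)
  C5: 57 − 57 = 0  (binding)

Optimal: x1 = 9, x2 = 6
Binding: C4, C5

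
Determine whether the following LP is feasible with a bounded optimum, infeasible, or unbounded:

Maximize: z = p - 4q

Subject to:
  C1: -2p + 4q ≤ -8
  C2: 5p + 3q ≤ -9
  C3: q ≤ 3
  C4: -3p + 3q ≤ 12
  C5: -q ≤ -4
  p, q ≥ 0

Infeasible (no feasible solution exists)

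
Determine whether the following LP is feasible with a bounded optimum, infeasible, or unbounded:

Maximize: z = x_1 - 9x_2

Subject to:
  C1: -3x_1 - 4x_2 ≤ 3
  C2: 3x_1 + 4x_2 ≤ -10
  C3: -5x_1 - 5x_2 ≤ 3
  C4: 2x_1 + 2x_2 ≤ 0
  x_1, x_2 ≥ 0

Infeasible (no feasible solution exists)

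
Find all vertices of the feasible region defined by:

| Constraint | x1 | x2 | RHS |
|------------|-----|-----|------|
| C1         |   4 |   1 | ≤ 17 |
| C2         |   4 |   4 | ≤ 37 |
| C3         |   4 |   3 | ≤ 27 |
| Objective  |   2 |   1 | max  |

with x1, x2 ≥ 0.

(0, 0), (4.25, 0), (3, 5), (0, 9)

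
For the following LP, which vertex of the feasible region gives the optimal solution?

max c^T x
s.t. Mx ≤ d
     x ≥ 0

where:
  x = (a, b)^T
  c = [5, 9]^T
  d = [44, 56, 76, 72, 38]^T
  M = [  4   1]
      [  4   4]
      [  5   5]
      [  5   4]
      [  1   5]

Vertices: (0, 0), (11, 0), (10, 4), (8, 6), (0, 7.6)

Evaluate the objective at each vertex of the feasible region:
  z(0, 0) = 0
  z(11, 0) = 55
  z(10, 4) = 86
  z(8, 6) = 94  ←
  z(0, 7.6) = 68.4
The maximum is at a = 8, b = 6.

(8, 6)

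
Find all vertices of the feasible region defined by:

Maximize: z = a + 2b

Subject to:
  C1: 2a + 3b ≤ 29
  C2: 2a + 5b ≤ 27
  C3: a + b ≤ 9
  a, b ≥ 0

(0, 0), (9, 0), (6, 3), (0, 5.4)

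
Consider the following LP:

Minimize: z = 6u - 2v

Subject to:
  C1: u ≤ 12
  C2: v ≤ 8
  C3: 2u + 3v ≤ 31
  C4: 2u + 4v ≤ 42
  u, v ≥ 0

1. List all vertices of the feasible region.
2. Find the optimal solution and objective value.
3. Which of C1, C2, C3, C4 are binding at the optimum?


1. (0, 0), (12, 0), (12, 2.333), (3.5, 8), (0, 8)
2. u = 0, v = 8, z = -16
3. C2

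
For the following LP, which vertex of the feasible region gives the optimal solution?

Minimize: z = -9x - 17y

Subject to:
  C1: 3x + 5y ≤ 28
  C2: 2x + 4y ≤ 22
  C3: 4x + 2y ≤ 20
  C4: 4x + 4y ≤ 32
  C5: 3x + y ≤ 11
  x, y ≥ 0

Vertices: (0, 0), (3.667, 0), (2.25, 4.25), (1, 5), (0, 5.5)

Evaluate the objective at each vertex of the feasible region:
  z(0, 0) = 0
  z(3.667, 0) = -33
  z(2.25, 4.25) = -92.5
  z(1, 5) = -94  ←
  z(0, 5.5) = -93.5
The minimum is at x = 1, y = 5.

(1, 5)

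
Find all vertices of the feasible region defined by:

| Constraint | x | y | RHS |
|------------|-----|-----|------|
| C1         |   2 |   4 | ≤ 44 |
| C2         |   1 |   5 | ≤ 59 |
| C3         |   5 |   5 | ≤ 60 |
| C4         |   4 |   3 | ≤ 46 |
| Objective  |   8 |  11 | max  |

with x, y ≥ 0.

(0, 0), (11.5, 0), (10, 2), (2, 10), (0, 11)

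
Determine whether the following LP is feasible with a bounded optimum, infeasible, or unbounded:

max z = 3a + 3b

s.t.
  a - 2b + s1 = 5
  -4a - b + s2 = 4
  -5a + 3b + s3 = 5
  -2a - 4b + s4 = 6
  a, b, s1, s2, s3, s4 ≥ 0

Unbounded (objective can increase without bound)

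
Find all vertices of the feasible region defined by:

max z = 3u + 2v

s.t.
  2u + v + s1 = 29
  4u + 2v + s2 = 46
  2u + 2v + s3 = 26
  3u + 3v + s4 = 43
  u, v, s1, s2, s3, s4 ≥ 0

(0, 0), (11.5, 0), (10, 3), (0, 13)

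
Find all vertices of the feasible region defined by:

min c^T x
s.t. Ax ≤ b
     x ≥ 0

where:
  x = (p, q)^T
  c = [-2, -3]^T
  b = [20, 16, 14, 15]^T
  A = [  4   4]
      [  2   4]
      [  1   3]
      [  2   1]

(0, 0), (5, 0), (2, 3), (0, 4)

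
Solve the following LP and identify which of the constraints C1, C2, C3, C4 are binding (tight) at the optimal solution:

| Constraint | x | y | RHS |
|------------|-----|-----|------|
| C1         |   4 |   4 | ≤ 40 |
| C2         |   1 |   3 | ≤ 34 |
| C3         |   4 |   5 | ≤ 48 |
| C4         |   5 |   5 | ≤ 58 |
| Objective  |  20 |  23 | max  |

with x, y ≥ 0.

At x = 2, y = 8, compute slack b - a·x for each constraint:
  C1: 40 − 40 = 0  (binding)
  C2: 34 − 26 = 8  (slack)
  C3: 48 − 48 = 0  (binding)
  C4: 58 − 50 = 8  (slack)

Optimal: x = 2, y = 8
Binding: C1, C3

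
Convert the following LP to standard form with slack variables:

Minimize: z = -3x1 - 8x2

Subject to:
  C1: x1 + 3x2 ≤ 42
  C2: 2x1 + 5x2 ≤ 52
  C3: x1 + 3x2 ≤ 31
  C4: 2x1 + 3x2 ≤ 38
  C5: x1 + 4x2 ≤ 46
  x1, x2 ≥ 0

min z = -3x1 - 8x2

s.t.
  x1 + 3x2 + s1 = 42
  2x1 + 5x2 + s2 = 52
  x1 + 3x2 + s3 = 31
  2x1 + 3x2 + s4 = 38
  x1 + 4x2 + s5 = 46
  x1, x2, s1, s2, s3, s4, s5 ≥ 0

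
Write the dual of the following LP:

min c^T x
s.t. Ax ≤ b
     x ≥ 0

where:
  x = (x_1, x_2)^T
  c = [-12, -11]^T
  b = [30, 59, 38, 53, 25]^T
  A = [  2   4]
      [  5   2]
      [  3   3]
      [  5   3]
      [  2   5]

Primal min cᵀx s.t. Ax ≤ b, x ≥ 0  →  Dual max −bᵀy s.t. Aᵀy ≥ −c, y ≥ 0.

Maximize: z = -30y1 - 59y2 - 38y3 - 53y4 - 25y5

Subject to:
  2y1 + 5y2 + 3y3 + 5y4 + 2y5 ≥ 12
  4y1 + 2y2 + 3y3 + 3y4 + 5y5 ≥ 11
  y1, y2, y3, y4, y5 ≥ 0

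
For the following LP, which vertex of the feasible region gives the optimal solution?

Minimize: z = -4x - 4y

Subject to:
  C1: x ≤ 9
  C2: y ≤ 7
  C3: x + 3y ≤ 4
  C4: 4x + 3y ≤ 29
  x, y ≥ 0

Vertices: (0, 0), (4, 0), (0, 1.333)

Evaluate the objective at each vertex of the feasible region:
  z(0, 0) = 0
  z(4, 0) = -16  ←
  z(0, 1.333) = -5.333
The minimum is at x = 4, y = 0.

(4, 0)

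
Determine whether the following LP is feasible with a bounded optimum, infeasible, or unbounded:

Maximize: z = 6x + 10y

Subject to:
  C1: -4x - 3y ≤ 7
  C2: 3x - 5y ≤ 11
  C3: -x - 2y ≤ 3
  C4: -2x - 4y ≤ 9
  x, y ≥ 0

Unbounded (objective can increase without bound)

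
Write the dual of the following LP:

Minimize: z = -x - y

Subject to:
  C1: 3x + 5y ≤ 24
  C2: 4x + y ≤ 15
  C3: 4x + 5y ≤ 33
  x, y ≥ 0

Primal min cᵀx s.t. Ax ≤ b, x ≥ 0  →  Dual max −bᵀy s.t. Aᵀy ≥ −c, y ≥ 0.

Maximize: z = -24y1 - 15y2 - 33y3

Subject to:
  3y1 + 4y2 + 4y3 ≥ 1
  5y1 + y2 + 5y3 ≥ 1
  y1, y2, y3 ≥ 0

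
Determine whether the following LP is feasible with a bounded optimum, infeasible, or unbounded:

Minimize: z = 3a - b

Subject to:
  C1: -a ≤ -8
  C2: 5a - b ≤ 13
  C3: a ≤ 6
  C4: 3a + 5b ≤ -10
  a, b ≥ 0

Infeasible (no feasible solution exists)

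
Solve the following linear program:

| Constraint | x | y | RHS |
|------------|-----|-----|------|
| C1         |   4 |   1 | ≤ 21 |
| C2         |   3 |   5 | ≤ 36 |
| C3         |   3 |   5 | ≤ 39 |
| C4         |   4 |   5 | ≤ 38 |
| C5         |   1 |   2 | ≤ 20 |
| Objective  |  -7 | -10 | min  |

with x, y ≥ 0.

Evaluate the objective at each vertex of the feasible region:
  z(0, 0) = 0
  z(5.25, 0) = -36.75
  z(4.188, 4.25) = -71.81
  z(2, 6) = -74  ←
  z(0, 7.2) = -72
The minimum is at x = 2, y = 6.

x = 2, y = 6, z = -74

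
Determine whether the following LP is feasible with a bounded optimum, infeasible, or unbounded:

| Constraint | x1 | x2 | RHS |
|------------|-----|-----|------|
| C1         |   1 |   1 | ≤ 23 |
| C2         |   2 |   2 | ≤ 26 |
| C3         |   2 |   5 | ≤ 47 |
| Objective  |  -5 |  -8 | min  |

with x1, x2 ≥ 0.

Feasible with a bounded optimal solution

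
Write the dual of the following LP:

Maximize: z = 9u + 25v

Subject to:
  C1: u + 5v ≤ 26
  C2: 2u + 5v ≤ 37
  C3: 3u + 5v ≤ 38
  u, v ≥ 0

Primal max cᵀx s.t. Ax ≤ b, x ≥ 0  →  Dual min bᵀy s.t. Aᵀy ≥ c, y ≥ 0.

Minimize: z = 26y1 + 37y2 + 38y3

Subject to:
  y1 + 2y2 + 3y3 ≥ 9
  5y1 + 5y2 + 5y3 ≥ 25
  y1, y2, y3 ≥ 0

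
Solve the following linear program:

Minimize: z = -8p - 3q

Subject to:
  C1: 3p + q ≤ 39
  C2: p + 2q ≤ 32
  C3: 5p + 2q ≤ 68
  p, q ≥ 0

Evaluate the objective at each vertex of the feasible region:
  z(0, 0) = 0
  z(13, 0) = -104
  z(10, 9) = -107  ←
  z(9, 11.5) = -106.5
  z(0, 16) = -48
The minimum is at p = 10, q = 9.

p = 10, q = 9, z = -107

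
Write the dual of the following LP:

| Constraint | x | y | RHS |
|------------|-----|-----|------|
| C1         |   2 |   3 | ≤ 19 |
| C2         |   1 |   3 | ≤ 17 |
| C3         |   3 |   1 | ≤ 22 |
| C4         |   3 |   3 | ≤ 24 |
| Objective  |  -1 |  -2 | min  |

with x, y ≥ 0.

Primal min cᵀx s.t. Ax ≤ b, x ≥ 0  →  Dual max −bᵀy s.t. Aᵀy ≥ −c, y ≥ 0.

Maximize: z = -19y1 - 17y2 - 22y3 - 24y4

Subject to:
  2y1 + y2 + 3y3 + 3y4 ≥ 1
  3y1 + 3y2 + y3 + 3y4 ≥ 2
  y1, y2, y3, y4 ≥ 0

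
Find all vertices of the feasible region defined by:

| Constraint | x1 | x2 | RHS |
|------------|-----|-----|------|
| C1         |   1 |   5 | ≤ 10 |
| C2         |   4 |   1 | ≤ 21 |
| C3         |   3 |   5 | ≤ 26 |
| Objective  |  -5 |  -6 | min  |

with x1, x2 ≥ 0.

(0, 0), (5.25, 0), (5, 1), (0, 2)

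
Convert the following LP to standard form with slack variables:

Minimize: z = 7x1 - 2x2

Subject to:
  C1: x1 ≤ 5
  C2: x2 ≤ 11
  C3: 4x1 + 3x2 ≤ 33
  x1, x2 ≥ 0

min z = 7x1 - 2x2

s.t.
  x1 + s1 = 5
  x2 + s2 = 11
  4x1 + 3x2 + s3 = 33
  x1, x2, s1, s2, s3 ≥ 0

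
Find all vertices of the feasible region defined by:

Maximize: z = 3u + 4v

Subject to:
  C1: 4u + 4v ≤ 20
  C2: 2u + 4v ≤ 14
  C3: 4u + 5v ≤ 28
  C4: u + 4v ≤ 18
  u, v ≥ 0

(0, 0), (5, 0), (3, 2), (0, 3.5)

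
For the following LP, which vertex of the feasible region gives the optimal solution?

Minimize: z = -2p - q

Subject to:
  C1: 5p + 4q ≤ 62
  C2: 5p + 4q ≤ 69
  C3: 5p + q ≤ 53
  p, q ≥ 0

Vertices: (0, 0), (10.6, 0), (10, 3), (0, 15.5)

Evaluate the objective at each vertex of the feasible region:
  z(0, 0) = 0
  z(10.6, 0) = -21.2
  z(10, 3) = -23  ←
  z(0, 15.5) = -15.5
The minimum is at p = 10, q = 3.

(10, 3)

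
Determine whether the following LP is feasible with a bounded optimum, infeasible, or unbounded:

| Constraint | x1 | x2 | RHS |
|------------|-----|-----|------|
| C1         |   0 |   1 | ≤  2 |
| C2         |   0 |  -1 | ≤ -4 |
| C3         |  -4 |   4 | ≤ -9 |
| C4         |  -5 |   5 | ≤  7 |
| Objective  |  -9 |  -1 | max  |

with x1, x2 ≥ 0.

Infeasible (no feasible solution exists)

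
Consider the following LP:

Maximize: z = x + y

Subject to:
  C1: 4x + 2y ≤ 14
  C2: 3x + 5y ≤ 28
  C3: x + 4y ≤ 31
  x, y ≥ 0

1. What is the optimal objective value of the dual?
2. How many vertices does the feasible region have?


1. 6
2. 4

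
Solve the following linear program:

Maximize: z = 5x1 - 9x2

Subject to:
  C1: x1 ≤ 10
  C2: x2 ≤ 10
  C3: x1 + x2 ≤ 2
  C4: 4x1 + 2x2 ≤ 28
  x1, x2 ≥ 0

Evaluate the objective at each vertex of the feasible region:
  z(0, 0) = 0
  z(2, 0) = 10  ←
  z(0, 2) = -18
The maximum is at x1 = 2, x2 = 0.

x1 = 2, x2 = 0, z = 10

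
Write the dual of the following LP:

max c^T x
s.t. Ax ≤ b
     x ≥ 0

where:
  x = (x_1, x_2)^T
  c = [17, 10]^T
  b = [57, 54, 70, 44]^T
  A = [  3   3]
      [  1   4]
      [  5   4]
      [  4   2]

Primal max cᵀx s.t. Ax ≤ b, x ≥ 0  →  Dual min bᵀy s.t. Aᵀy ≥ c, y ≥ 0.

Minimize: z = 57y1 + 54y2 + 70y3 + 44y4

Subject to:
  3y1 + y2 + 5y3 + 4y4 ≥ 17
  3y1 + 4y2 + 4y3 + 2y4 ≥ 10
  y1, y2, y3, y4 ≥ 0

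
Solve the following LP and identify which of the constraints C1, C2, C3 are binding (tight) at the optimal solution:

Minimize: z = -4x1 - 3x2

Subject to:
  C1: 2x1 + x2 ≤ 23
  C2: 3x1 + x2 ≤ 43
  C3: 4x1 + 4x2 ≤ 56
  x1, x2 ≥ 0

At x1 = 9, x2 = 5, compute slack b - a·x for each constraint:
  C1: 23 − 23 = 0  (binding)
  C2: 43 − 32 = 11  (slack)
  C3: 56 − 56 = 0  (binding)

Optimal: x1 = 9, x2 = 5
Binding: C1, C3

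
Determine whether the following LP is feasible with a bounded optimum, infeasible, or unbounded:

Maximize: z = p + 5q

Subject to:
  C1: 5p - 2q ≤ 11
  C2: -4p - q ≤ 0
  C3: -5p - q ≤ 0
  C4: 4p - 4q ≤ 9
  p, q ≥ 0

Unbounded (objective can increase without bound)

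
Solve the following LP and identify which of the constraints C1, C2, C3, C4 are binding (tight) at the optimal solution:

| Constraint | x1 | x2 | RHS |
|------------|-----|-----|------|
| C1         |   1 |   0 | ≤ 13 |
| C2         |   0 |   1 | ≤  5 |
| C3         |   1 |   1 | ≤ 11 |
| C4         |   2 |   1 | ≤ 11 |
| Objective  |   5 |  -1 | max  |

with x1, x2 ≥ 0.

At x1 = 5.5, x2 = 0, compute slack b - a·x for each constraint:
  C1: 13 − 5.5 = 7.5  (slack)
  C2: 5 − 0 = 5  (slack)
  C3: 11 − 5.5 = 5.5  (slack)
  C4: 11 − 11 = 0  (binding)

Optimal: x1 = 5.5, x2 = 0
Binding: C4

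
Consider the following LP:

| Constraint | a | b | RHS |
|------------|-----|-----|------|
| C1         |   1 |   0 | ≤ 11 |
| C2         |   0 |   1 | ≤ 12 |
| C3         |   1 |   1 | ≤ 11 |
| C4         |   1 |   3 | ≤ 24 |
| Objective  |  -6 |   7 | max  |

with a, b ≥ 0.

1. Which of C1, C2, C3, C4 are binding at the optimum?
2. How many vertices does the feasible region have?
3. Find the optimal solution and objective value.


1. C4
2. 4
3. a = 0, b = 8, z = 56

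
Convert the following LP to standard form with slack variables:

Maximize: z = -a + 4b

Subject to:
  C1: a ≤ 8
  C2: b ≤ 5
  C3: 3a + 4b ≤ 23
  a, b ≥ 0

max z = -a + 4b

s.t.
  a + s1 = 8
  b + s2 = 5
  3a + 4b + s3 = 23
  a, b, s1, s2, s3 ≥ 0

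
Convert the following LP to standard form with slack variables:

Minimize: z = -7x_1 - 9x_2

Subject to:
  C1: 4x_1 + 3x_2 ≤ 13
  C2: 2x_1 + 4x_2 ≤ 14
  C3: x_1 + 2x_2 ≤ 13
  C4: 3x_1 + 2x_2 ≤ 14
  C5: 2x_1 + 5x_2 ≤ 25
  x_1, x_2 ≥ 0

min z = -7x_1 - 9x_2

s.t.
  4x_1 + 3x_2 + s1 = 13
  2x_1 + 4x_2 + s2 = 14
  x_1 + 2x_2 + s3 = 13
  3x_1 + 2x_2 + s4 = 14
  2x_1 + 5x_2 + s5 = 25
  x_1, x_2, s1, s2, s3, s4, s5 ≥ 0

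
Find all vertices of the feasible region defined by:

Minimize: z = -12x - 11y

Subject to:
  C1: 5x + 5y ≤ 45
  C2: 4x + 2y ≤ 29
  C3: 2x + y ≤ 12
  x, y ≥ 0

(0, 0), (6, 0), (3, 6), (0, 9)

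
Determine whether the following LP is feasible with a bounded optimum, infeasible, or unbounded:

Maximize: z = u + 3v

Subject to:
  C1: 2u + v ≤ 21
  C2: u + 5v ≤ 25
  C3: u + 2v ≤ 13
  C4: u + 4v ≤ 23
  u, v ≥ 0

Feasible with a bounded optimal solution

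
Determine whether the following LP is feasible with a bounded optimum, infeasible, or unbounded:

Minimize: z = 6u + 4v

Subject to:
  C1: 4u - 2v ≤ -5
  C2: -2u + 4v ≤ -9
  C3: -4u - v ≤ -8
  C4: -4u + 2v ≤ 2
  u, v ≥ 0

Infeasible (no feasible solution exists)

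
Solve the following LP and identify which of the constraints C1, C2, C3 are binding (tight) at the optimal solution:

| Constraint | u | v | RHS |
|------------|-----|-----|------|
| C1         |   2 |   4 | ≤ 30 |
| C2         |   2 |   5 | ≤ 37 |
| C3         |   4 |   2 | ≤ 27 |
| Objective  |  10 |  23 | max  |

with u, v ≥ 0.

At u = 1, v = 7, compute slack b - a·x for each constraint:
  C1: 30 − 30 = 0  (binding)
  C2: 37 − 37 = 0  (binding)
  C3: 27 − 18 = 9  (slack)

Optimal: u = 1, v = 7
Binding: C1, C2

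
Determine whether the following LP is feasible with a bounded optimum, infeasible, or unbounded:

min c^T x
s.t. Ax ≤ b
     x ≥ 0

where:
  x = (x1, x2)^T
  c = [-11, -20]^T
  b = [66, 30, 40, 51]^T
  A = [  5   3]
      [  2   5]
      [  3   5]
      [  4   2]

Feasible with a bounded optimal solution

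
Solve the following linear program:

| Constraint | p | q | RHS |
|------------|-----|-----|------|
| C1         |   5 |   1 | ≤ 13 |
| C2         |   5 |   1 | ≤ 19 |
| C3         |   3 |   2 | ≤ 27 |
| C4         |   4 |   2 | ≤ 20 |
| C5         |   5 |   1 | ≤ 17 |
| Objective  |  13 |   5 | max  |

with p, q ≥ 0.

Evaluate the objective at each vertex of the feasible region:
  z(0, 0) = 0
  z(2.6, 0) = 33.8
  z(1, 8) = 53  ←
  z(0, 10) = 50
The maximum is at p = 1, q = 8.

p = 1, q = 8, z = 53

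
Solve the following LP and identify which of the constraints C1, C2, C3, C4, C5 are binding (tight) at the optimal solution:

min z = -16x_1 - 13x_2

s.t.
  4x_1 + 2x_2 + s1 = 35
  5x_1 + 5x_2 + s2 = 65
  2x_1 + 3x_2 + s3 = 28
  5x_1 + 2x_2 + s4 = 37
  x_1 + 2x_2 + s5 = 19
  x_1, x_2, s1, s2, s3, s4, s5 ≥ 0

At x_1 = 5, x_2 = 6, compute slack b - a·x for each constraint:
  C1: 35 − 32 = 3  (slack)
  C2: 65 − 55 = 10  (slack)
  C3: 28 − 28 = 0  (binding)
  C4: 37 − 37 = 0  (binding)
  C5: 19 − 17 = 2  (slack)

Optimal: x_1 = 5, x_2 = 6
Binding: C3, C4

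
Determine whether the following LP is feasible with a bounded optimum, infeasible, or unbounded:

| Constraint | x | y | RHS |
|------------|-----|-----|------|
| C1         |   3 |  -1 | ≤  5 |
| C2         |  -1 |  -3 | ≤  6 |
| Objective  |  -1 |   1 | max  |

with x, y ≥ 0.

Unbounded (objective can increase without bound)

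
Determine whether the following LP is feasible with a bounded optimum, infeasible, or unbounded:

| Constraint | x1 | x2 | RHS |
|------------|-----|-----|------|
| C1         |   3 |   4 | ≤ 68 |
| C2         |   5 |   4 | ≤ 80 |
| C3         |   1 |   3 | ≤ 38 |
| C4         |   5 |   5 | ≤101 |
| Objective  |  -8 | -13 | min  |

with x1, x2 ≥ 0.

Feasible with a bounded optimal solution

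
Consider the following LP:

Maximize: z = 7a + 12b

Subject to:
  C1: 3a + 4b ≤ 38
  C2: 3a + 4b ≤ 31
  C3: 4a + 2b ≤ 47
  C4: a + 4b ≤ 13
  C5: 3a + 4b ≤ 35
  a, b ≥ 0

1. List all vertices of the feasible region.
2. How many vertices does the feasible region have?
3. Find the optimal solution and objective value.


1. (0, 0), (10.33, 0), (9, 1), (0, 3.25)
2. 4
3. a = 9, b = 1, z = 75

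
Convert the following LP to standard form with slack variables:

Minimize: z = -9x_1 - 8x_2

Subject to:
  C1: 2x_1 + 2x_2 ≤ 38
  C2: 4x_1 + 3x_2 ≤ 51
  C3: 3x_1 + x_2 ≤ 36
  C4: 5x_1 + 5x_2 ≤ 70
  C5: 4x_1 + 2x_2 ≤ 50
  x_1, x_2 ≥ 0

min z = -9x_1 - 8x_2

s.t.
  2x_1 + 2x_2 + s1 = 38
  4x_1 + 3x_2 + s2 = 51
  3x_1 + x_2 + s3 = 36
  5x_1 + 5x_2 + s4 = 70
  4x_1 + 2x_2 + s5 = 50
  x_1, x_2, s1, s2, s3, s4, s5 ≥ 0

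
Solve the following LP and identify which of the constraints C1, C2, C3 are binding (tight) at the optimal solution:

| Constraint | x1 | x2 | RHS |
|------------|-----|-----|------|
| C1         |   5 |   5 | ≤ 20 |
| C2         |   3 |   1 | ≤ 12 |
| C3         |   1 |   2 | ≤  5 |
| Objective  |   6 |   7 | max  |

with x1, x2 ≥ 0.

At x1 = 3, x2 = 1, compute slack b - a·x for each constraint:
  C1: 20 − 20 = 0  (binding)
  C2: 12 − 10 = 2  (slack)
  C3: 5 − 5 = 0  (binding)

Optimal: x1 = 3, x2 = 1
Binding: C1, C3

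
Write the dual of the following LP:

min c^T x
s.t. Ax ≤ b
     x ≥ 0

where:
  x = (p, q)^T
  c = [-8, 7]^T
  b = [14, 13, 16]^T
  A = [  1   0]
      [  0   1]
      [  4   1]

Primal min cᵀx s.t. Ax ≤ b, x ≥ 0  →  Dual max −bᵀy s.t. Aᵀy ≥ −c, y ≥ 0.

Maximize: z = -14y1 - 13y2 - 16y3

Subject to:
  y1 + 4y3 ≥ 8
  y2 + y3 ≥ -7
  y1, y2, y3 ≥ 0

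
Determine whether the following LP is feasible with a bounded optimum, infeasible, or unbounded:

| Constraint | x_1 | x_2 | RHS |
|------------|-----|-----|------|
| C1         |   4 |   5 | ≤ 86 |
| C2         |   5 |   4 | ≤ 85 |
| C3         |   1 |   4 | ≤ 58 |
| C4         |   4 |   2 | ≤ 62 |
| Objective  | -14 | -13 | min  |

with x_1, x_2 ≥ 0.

Feasible with a bounded optimal solution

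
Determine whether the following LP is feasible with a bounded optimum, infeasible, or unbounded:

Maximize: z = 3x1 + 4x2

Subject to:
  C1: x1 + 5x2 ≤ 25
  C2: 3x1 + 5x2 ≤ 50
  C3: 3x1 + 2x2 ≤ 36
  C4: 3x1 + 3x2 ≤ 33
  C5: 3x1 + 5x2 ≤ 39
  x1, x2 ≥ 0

Feasible with a bounded optimal solution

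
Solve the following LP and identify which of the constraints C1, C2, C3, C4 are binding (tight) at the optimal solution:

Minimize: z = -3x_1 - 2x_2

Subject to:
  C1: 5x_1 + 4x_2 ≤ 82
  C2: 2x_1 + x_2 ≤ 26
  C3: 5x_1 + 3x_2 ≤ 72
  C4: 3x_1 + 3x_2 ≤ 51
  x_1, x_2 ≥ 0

At x_1 = 9, x_2 = 8, compute slack b - a·x for each constraint:
  C1: 82 − 77 = 5  (slack)
  C2: 26 − 26 = 0  (binding)
  C3: 72 − 69 = 3  (slack)
  C4: 51 − 51 = 0  (binding)

Optimal: x_1 = 9, x_2 = 8
Binding: C2, C4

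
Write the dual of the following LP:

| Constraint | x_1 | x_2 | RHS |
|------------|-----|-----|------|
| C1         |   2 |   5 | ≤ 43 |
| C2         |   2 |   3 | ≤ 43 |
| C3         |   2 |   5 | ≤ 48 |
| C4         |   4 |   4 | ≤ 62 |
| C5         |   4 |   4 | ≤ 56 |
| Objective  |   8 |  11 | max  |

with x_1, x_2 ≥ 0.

Primal max cᵀx s.t. Ax ≤ b, x ≥ 0  →  Dual min bᵀy s.t. Aᵀy ≥ c, y ≥ 0.

Minimize: z = 43y1 + 43y2 + 48y3 + 62y4 + 56y5

Subject to:
  2y1 + 2y2 + 2y3 + 4y4 + 4y5 ≥ 8
  5y1 + 3y2 + 5y3 + 4y4 + 4y5 ≥ 11
  y1, y2, y3, y4, y5 ≥ 0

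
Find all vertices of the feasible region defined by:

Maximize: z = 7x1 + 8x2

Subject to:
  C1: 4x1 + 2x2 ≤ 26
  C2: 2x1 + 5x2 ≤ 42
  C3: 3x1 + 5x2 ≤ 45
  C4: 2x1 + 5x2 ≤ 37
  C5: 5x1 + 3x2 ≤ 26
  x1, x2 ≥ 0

(0, 0), (5.2, 0), (1, 7), (0, 7.4)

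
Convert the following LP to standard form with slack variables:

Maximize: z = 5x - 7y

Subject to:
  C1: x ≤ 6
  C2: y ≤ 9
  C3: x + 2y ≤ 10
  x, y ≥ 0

max z = 5x - 7y

s.t.
  x + s1 = 6
  y + s2 = 9
  x + 2y + s3 = 10
  x, y, s1, s2, s3 ≥ 0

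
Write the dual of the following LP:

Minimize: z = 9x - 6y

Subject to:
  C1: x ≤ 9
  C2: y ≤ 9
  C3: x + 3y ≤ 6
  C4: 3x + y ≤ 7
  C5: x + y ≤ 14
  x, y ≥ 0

Primal min cᵀx s.t. Ax ≤ b, x ≥ 0  →  Dual max −bᵀy s.t. Aᵀy ≥ −c, y ≥ 0.

Maximize: z = -9y1 - 9y2 - 6y3 - 7y4 - 14y5

Subject to:
  y1 + y3 + 3y4 + y5 ≥ -9
  y2 + 3y3 + y4 + y5 ≥ 6
  y1, y2, y3, y4, y5 ≥ 0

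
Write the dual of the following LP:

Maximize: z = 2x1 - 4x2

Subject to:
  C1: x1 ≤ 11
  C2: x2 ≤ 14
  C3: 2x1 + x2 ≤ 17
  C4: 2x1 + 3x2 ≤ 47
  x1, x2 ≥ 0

Primal max cᵀx s.t. Ax ≤ b, x ≥ 0  →  Dual min bᵀy s.t. Aᵀy ≥ c, y ≥ 0.

Minimize: z = 11y1 + 14y2 + 17y3 + 47y4

Subject to:
  y1 + 2y3 + 2y4 ≥ 2
  y2 + y3 + 3y4 ≥ -4
  y1, y2, y3, y4 ≥ 0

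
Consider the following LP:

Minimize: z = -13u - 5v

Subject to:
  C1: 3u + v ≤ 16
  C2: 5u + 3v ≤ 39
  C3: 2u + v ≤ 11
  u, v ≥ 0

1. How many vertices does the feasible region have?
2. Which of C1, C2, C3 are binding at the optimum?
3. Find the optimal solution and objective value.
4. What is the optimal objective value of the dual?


1. 4
2. C1, C3
3. u = 5, v = 1, z = -70
4. -70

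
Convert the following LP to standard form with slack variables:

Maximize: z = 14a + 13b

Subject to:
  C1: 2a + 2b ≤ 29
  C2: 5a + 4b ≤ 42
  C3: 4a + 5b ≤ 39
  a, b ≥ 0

max z = 14a + 13b

s.t.
  2a + 2b + s1 = 29
  5a + 4b + s2 = 42
  4a + 5b + s3 = 39
  a, b, s1, s2, s3 ≥ 0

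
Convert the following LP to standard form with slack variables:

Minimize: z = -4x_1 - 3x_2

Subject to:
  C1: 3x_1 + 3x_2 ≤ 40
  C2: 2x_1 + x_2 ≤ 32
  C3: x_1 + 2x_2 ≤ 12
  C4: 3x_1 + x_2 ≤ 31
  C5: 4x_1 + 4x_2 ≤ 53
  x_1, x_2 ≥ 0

min z = -4x_1 - 3x_2

s.t.
  3x_1 + 3x_2 + s1 = 40
  2x_1 + x_2 + s2 = 32
  x_1 + 2x_2 + s3 = 12
  3x_1 + x_2 + s4 = 31
  4x_1 + 4x_2 + s5 = 53
  x_1, x_2, s1, s2, s3, s4, s5 ≥ 0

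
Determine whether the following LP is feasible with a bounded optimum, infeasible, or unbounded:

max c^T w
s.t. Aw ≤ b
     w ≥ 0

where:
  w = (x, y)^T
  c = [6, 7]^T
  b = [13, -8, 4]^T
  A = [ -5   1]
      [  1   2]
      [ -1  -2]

Infeasible (no feasible solution exists)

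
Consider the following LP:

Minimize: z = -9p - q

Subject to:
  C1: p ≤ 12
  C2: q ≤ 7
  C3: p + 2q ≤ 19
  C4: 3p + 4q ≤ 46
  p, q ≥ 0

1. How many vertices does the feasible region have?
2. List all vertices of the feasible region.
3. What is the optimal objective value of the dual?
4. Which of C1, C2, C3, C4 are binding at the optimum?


1. 6
2. (0, 0), (12, 0), (12, 2.5), (8, 5.5), (5, 7), (0, 7)
3. -110.5
4. C1, C4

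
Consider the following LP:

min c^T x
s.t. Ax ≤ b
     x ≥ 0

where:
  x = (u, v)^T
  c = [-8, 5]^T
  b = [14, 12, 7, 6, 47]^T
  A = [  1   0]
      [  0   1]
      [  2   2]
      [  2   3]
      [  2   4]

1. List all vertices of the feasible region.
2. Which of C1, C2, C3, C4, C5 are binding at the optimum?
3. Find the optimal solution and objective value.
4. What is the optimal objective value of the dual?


1. (0, 0), (3, 0), (0, 2)
2. C4
3. u = 3, v = 0, z = -24
4. -24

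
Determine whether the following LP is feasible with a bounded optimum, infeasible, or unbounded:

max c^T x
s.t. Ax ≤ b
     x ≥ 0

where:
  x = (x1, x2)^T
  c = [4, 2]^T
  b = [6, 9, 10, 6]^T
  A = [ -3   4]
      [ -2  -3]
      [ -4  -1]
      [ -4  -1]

Unbounded (objective can increase without bound)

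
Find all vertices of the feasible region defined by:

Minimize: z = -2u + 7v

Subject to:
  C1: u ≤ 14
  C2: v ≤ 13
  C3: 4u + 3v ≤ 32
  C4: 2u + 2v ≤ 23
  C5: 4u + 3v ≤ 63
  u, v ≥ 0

(0, 0), (8, 0), (0, 10.67)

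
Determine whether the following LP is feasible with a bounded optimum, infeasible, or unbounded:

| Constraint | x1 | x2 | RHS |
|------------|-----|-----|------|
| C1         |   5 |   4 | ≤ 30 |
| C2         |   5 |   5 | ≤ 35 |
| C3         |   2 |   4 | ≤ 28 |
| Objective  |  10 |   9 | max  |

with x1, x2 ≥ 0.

Feasible with a bounded optimal solution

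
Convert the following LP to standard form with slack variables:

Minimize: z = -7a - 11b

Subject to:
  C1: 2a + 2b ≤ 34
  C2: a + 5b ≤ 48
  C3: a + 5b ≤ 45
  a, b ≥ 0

min z = -7a - 11b

s.t.
  2a + 2b + s1 = 34
  a + 5b + s2 = 48
  a + 5b + s3 = 45
  a, b, s1, s2, s3 ≥ 0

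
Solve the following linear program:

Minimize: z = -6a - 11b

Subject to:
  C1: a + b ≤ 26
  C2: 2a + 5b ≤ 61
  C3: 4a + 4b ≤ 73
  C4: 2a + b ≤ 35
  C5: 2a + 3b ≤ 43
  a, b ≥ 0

Evaluate the objective at each vertex of the feasible region:
  z(0, 0) = 0
  z(17.5, 0) = -105
  z(16.75, 1.5) = -117
  z(11.75, 6.5) = -142
  z(8, 9) = -147  ←
  z(0, 12.2) = -134.2
The minimum is at a = 8, b = 9.

a = 8, b = 9, z = -147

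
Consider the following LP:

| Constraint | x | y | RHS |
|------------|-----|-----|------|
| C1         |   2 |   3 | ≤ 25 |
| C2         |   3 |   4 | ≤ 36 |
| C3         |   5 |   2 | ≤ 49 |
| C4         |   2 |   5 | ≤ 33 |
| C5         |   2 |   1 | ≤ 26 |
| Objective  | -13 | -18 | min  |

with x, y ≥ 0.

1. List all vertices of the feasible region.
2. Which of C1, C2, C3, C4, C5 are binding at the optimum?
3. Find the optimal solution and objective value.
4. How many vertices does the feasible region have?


1. (0, 0), (9.8, 0), (8.857, 2.357), (8, 3), (6.5, 4), (0, 6.6)
2. C1, C2
3. x = 8, y = 3, z = -158
4. 6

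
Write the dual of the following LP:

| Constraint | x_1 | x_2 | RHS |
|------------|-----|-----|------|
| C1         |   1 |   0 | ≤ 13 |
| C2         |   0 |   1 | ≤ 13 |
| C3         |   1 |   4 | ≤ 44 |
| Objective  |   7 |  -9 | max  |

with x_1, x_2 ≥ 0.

Primal max cᵀx s.t. Ax ≤ b, x ≥ 0  →  Dual min bᵀy s.t. Aᵀy ≥ c, y ≥ 0.

Minimize: z = 13y1 + 13y2 + 44y3

Subject to:
  y1 + y3 ≥ 7
  y2 + 4y3 ≥ -9
  y1, y2, y3 ≥ 0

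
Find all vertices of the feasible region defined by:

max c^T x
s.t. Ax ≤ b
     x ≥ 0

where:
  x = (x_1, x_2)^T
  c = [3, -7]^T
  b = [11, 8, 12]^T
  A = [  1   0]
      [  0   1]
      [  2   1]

(0, 0), (6, 0), (2, 8), (0, 8)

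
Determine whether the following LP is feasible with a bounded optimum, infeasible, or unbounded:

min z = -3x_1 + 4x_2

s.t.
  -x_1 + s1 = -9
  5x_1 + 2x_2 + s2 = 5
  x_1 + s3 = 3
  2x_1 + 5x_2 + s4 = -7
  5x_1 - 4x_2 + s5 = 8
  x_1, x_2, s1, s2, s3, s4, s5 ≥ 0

Infeasible (no feasible solution exists)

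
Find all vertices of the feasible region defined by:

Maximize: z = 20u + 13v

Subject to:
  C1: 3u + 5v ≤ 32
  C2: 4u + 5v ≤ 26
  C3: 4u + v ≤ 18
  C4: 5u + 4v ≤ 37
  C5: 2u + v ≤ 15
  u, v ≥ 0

(0, 0), (4.5, 0), (4, 2), (0, 5.2)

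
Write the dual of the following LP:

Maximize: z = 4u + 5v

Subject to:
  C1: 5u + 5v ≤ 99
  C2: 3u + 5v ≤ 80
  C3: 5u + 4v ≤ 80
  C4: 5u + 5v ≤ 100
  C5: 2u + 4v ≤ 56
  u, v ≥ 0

Primal max cᵀx s.t. Ax ≤ b, x ≥ 0  →  Dual min bᵀy s.t. Aᵀy ≥ c, y ≥ 0.

Minimize: z = 99y1 + 80y2 + 80y3 + 100y4 + 56y5

Subject to:
  5y1 + 3y2 + 5y3 + 5y4 + 2y5 ≥ 4
  5y1 + 5y2 + 4y3 + 5y4 + 4y5 ≥ 5
  y1, y2, y3, y4, y5 ≥ 0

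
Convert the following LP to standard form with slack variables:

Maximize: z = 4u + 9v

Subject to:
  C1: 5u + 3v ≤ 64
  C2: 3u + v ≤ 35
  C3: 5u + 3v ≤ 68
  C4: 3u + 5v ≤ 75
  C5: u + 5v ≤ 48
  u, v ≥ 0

max z = 4u + 9v

s.t.
  5u + 3v + s1 = 64
  3u + v + s2 = 35
  5u + 3v + s3 = 68
  3u + 5v + s4 = 75
  u + 5v + s5 = 48
  u, v, s1, s2, s3, s4, s5 ≥ 0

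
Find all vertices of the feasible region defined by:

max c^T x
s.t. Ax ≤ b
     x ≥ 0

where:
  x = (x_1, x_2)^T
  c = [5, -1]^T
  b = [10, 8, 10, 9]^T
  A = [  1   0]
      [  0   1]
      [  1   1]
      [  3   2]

(0, 0), (3, 0), (0, 4.5)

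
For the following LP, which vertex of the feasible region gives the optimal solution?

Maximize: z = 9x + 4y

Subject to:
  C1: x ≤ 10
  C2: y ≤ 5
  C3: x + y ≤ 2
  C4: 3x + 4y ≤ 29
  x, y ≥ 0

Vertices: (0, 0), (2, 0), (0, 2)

Evaluate the objective at each vertex of the feasible region:
  z(0, 0) = 0
  z(2, 0) = 18  ←
  z(0, 2) = 8
The maximum is at x = 2, y = 0.

(2, 0)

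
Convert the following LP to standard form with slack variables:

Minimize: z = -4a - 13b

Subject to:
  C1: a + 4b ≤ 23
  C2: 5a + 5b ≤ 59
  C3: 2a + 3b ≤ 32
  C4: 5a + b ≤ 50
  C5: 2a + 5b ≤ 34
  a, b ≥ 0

min z = -4a - 13b

s.t.
  a + 4b + s1 = 23
  5a + 5b + s2 = 59
  2a + 3b + s3 = 32
  5a + b + s4 = 50
  2a + 5b + s5 = 34
  a, b, s1, s2, s3, s4, s5 ≥ 0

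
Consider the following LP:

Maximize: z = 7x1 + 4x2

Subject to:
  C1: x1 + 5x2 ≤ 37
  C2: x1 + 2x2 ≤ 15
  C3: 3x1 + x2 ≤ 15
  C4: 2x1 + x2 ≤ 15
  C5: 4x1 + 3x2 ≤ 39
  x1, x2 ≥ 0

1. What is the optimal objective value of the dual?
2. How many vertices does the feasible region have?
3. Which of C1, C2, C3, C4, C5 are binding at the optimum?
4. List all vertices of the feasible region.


1. 45
2. 5
3. C2, C3
4. (0, 0), (5, 0), (3, 6), (0.3333, 7.333), (0, 7.4)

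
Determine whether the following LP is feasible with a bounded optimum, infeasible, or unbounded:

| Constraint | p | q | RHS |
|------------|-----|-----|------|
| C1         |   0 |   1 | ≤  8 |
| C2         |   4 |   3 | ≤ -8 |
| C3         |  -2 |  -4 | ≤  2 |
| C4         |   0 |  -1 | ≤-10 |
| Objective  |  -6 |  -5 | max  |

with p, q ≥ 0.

Infeasible (no feasible solution exists)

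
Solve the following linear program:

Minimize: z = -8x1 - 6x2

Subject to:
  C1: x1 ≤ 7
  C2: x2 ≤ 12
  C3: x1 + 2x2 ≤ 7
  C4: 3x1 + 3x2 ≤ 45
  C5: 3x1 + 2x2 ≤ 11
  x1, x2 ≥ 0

Evaluate the objective at each vertex of the feasible region:
  z(0, 0) = 0
  z(3.667, 0) = -29.33
  z(2, 2.5) = -31  ←
  z(0, 3.5) = -21
The minimum is at x1 = 2, x2 = 2.5.

x1 = 2, x2 = 2.5, z = -31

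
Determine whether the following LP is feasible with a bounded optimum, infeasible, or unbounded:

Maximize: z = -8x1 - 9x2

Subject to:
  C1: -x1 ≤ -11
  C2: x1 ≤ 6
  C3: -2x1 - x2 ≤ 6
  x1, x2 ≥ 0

Infeasible (no feasible solution exists)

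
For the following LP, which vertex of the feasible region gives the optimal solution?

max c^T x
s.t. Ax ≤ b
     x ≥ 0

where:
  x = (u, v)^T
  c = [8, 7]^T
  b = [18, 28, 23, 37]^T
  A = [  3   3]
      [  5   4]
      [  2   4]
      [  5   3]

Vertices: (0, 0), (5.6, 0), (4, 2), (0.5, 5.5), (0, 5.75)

Evaluate the objective at each vertex of the feasible region:
  z(0, 0) = 0
  z(5.6, 0) = 44.8
  z(4, 2) = 46  ←
  z(0.5, 5.5) = 42.5
  z(0, 5.75) = 40.25
The maximum is at u = 4, v = 2.

(4, 2)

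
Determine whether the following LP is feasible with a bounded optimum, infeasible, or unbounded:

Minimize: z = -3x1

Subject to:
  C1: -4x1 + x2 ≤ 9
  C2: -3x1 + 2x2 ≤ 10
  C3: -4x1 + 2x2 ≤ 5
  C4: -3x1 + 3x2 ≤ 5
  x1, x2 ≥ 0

Unbounded (objective can decrease without bound)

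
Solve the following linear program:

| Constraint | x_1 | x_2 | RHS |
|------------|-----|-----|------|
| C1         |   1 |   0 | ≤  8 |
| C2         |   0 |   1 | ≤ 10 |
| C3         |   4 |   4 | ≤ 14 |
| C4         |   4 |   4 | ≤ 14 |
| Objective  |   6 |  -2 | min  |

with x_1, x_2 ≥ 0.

Evaluate the objective at each vertex of the feasible region:
  z(0, 0) = 0
  z(3.5, 0) = 21
  z(0, 3.5) = -7  ←
The minimum is at x_1 = 0, x_2 = 3.5.

x_1 = 0, x_2 = 3.5, z = -7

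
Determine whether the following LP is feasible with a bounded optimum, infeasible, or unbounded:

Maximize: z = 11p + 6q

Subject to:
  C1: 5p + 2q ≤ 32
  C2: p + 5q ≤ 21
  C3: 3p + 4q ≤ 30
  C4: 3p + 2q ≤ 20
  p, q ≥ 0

Feasible with a bounded optimal solution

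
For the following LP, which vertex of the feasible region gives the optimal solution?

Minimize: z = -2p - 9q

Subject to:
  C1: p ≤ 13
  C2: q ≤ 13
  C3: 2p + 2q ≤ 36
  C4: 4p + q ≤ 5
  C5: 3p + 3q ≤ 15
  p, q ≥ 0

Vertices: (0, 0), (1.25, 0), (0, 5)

Evaluate the objective at each vertex of the feasible region:
  z(0, 0) = 0
  z(1.25, 0) = -2.5
  z(0, 5) = -45  ←
The minimum is at p = 0, q = 5.

(0, 5)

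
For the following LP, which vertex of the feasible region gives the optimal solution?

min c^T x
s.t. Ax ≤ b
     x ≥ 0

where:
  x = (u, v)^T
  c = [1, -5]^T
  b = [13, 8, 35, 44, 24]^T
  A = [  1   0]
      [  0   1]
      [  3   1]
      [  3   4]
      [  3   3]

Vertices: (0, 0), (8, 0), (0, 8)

Evaluate the objective at each vertex of the feasible region:
  z(0, 0) = 0
  z(8, 0) = 8
  z(0, 8) = -40  ←
The minimum is at u = 0, v = 8.

(0, 8)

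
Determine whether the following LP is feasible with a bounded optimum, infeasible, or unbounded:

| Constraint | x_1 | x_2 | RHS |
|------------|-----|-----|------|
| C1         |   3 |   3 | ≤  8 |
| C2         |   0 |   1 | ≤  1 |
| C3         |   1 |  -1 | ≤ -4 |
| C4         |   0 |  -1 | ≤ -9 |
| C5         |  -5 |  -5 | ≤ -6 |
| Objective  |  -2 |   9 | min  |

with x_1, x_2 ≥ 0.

Infeasible (no feasible solution exists)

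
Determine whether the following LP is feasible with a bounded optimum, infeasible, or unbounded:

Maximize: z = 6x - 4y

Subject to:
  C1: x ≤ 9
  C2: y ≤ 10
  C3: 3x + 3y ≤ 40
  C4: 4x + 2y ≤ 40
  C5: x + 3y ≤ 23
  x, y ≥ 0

Feasible with a bounded optimal solution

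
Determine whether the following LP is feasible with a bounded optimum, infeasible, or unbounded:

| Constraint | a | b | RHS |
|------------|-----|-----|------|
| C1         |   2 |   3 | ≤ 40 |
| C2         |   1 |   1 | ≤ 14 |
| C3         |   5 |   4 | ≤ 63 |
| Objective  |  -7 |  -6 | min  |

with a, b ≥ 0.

Feasible with a bounded optimal solution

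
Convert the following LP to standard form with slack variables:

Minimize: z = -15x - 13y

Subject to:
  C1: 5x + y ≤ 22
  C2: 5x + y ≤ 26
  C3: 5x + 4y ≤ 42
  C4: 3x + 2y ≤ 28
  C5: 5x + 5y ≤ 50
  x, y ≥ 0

min z = -15x - 13y

s.t.
  5x + y + s1 = 22
  5x + y + s2 = 26
  5x + 4y + s3 = 42
  3x + 2y + s4 = 28
  5x + 5y + s5 = 50
  x, y, s1, s2, s3, s4, s5 ≥ 0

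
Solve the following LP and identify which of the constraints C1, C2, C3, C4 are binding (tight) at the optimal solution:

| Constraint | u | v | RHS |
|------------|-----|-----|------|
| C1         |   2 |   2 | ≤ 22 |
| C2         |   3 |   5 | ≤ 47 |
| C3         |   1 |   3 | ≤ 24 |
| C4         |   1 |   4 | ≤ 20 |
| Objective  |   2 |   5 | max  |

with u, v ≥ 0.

At u = 8, v = 3, compute slack b - a·x for each constraint:
  C1: 22 − 22 = 0  (binding)
  C2: 47 − 39 = 8  (slack)
  C3: 24 − 17 = 7  (slack)
  C4: 20 − 20 = 0  (binding)

Optimal: u = 8, v = 3
Binding: C1, C4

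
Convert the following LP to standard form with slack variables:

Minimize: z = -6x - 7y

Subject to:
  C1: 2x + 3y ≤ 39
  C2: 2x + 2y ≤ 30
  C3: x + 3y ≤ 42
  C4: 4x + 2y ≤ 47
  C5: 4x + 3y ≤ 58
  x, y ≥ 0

min z = -6x - 7y

s.t.
  2x + 3y + s1 = 39
  2x + 2y + s2 = 30
  x + 3y + s3 = 42
  4x + 2y + s4 = 47
  4x + 3y + s5 = 58
  x, y, s1, s2, s3, s4, s5 ≥ 0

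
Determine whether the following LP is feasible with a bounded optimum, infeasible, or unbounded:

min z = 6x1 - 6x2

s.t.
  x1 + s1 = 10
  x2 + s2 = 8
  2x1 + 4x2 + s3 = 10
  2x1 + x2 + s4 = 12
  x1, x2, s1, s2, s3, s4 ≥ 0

Feasible with a bounded optimal solution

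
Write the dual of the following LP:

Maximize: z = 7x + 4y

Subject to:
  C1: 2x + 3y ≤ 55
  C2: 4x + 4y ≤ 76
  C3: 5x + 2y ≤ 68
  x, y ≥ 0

Primal max cᵀx s.t. Ax ≤ b, x ≥ 0  →  Dual min bᵀy s.t. Aᵀy ≥ c, y ≥ 0.

Minimize: z = 55y1 + 76y2 + 68y3

Subject to:
  2y1 + 4y2 + 5y3 ≥ 7
  3y1 + 4y2 + 2y3 ≥ 4
  y1, y2, y3 ≥ 0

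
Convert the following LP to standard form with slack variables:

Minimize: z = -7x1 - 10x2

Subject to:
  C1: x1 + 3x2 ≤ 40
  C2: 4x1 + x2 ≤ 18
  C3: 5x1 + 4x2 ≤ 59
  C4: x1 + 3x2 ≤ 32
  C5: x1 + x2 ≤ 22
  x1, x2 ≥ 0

min z = -7x1 - 10x2

s.t.
  x1 + 3x2 + s1 = 40
  4x1 + x2 + s2 = 18
  5x1 + 4x2 + s3 = 59
  x1 + 3x2 + s4 = 32
  x1 + x2 + s5 = 22
  x1, x2, s1, s2, s3, s4, s5 ≥ 0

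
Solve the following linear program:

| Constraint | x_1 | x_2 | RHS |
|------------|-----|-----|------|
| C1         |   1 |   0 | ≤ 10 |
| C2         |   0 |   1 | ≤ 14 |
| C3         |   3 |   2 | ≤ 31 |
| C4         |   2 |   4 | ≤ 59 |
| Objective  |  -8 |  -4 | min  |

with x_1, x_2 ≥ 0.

Evaluate the objective at each vertex of the feasible region:
  z(0, 0) = 0
  z(10, 0) = -80
  z(10, 0.5) = -82  ←
  z(1, 14) = -64
  z(0, 14) = -56
The minimum is at x_1 = 10, x_2 = 0.5.

x_1 = 10, x_2 = 0.5, z = -82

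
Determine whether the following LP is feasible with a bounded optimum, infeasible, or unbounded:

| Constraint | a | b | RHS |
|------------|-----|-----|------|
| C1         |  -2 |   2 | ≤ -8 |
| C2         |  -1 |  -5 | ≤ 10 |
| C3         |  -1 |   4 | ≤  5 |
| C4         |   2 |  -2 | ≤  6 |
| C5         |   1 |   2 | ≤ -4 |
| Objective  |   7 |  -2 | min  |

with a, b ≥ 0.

Infeasible (no feasible solution exists)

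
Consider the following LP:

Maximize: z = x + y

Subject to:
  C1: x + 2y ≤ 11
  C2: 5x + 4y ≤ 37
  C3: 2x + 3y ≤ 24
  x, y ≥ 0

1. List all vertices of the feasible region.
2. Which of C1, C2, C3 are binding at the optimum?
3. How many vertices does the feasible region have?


1. (0, 0), (7.4, 0), (5, 3), (0, 5.5)
2. C1, C2
3. 4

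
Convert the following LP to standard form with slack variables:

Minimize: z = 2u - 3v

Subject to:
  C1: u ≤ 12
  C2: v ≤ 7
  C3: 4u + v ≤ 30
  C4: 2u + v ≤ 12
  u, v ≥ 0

min z = 2u - 3v

s.t.
  u + s1 = 12
  v + s2 = 7
  4u + v + s3 = 30
  2u + v + s4 = 12
  u, v, s1, s2, s3, s4 ≥ 0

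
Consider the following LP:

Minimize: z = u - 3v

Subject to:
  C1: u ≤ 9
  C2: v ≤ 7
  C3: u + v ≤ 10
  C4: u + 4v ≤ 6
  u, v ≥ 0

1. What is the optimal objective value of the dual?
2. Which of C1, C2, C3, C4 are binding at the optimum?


1. -4.5
2. C4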